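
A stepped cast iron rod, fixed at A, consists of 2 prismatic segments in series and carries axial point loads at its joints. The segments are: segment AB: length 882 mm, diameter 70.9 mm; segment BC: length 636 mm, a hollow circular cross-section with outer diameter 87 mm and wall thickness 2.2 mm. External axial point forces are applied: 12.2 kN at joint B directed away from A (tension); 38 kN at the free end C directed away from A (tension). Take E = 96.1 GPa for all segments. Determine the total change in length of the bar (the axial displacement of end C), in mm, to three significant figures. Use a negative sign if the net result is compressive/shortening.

0.546 mm

Internal axial forces (sectioning from the free end, tension +): N_BC = 38 kN, N_AB = 50.2 kN.
A_AB = 3948 mm².
A_BC = 586.1 mm².
δ_AB = 50200·882/(3948·96100) = 0.1167 mm
δ_BC = 38000·636/(586.1·96100) = 0.4291 mm
δ = Σδ_i = 0.5458 mm.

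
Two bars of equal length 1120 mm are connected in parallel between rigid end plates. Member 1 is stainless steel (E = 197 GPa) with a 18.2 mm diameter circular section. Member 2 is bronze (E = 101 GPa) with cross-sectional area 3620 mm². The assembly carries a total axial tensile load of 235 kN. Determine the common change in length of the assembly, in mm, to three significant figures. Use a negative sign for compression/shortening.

A_1 = 260.2 mm².
Equal strain + equilibrium ⇒ each member carries load in proportion to AE: A₁E₁ = 51250000 N, A₂E₂ = 365600000 N, ΣAE = 416900000 N.
δ = PL/ΣAE = 235000·1120/416900000 = 0.6314 mm.

0.631 mm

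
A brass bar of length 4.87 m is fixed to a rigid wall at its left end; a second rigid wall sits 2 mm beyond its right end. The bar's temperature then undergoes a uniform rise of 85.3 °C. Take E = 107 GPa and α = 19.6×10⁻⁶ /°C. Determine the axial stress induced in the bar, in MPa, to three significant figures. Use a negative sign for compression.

-135 MPa

Free thermal expansion αLΔT = 19.6e-6 · 4870 · 85.3 = 8.142 mm.
The walls engage after the gap closes; constrained expansion = 8.142 − 2 = 6.142 mm.
The walls impose strain ε = −(6.142)/4870 = -1.2612e-03; σ = Eε = 107000 · -1.2612e-03 = -134.9 MPa.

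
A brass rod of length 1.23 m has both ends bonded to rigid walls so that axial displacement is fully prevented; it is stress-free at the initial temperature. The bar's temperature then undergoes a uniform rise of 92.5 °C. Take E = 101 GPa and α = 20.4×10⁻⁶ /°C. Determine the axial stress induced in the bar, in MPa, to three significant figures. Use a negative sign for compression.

Free thermal expansion αLΔT = 20.4e-6 · 1230 · 92.5 = 2.321 mm.
The walls impose strain ε = −(2.321)/1230 = -1.8870e-03; σ = Eε = 101000 · -1.8870e-03 = -190.6 MPa.

-191 MPa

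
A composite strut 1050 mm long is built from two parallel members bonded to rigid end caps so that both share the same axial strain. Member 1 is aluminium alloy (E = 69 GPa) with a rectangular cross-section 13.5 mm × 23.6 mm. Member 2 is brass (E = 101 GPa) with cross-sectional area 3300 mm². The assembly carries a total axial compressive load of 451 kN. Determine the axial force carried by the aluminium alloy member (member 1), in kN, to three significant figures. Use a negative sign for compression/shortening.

-27.9 kN

A_1 = 318.6 mm².
Equal strain + equilibrium ⇒ each member carries load in proportion to AE: A₁E₁ = 21980000 N, A₂E₂ = 333300000 N, ΣAE = 355300000 N.
F₁ = P·A₁E₁/ΣAE = -451000·21980000/355300000 = -27910 N.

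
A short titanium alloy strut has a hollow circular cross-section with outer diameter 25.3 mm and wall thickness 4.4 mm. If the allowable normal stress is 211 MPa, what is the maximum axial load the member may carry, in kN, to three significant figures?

61.0 kN

A = 288.9 mm².
P_max = σ_allow · A = 211 · 288.9 = 60960 N = 60.96 kN.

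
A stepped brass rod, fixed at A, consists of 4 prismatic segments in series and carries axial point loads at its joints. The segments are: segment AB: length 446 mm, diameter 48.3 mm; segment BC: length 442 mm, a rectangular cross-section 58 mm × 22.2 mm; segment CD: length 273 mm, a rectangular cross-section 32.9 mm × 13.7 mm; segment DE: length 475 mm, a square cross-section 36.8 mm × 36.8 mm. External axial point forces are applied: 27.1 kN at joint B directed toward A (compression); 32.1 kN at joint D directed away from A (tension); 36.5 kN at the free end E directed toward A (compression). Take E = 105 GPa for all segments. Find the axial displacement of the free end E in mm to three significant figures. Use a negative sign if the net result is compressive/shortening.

Internal axial forces (sectioning from the free end, tension +): N_DE = -36.5 kN, N_CD = -4.4 kN, N_BC = -4.4 kN, N_AB = -31.5 kN.
A_AB = 1832 mm².
A_BC = 1288 mm².
A_CD = 450.7 mm².
A_DE = 1354 mm².
δ_AB = -31500·446/(1832·105000) = -0.07303 mm
δ_BC = -4400·442/(1288·105000) = -0.01438 mm
δ_CD = -4400·273/(450.7·105000) = -0.02538 mm
δ_DE = -36500·475/(1354·105000) = -0.1219 mm
δ = Σδ_i = -0.2347 mm.

-0.235 mm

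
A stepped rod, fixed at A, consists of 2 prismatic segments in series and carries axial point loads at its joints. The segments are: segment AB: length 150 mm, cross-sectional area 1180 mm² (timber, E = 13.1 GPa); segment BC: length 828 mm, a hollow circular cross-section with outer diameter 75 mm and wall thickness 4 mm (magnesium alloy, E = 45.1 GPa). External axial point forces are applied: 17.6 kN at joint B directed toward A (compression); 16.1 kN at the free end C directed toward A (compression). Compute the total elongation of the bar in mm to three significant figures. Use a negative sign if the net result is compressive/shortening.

-0.658 mm

Internal axial forces (sectioning from the free end, tension +): N_BC = -16.1 kN, N_AB = -33.7 kN.
A_BC = 892.2 mm².
δ_AB = -33700·150/(1180·13100) = -0.327 mm
δ_BC = -16100·828/(892.2·45100) = -0.3313 mm
δ = Σδ_i = -0.6583 mm.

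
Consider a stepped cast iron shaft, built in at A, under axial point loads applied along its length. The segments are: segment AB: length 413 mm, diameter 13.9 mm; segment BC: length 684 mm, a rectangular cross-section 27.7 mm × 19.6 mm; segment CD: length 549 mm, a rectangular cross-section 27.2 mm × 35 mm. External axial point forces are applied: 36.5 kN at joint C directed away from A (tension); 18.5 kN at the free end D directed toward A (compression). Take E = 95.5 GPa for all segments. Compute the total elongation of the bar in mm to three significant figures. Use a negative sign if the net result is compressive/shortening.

0.639 mm

Internal axial forces (sectioning from the free end, tension +): N_CD = -18.5 kN, N_BC = 18 kN, N_AB = 18 kN.
A_AB = 151.7 mm².
A_BC = 542.9 mm².
A_CD = 952 mm².
δ_AB = 18000·413/(151.7·95500) = 0.513 mm
δ_BC = 18000·684/(542.9·95500) = 0.2375 mm
δ_CD = -18500·549/(952·95500) = -0.1117 mm
δ = Σδ_i = 0.6387 mm.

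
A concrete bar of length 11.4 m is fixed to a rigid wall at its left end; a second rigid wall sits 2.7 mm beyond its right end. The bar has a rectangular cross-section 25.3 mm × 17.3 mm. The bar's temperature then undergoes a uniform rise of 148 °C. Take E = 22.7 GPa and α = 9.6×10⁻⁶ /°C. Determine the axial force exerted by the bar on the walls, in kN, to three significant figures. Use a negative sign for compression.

Free thermal expansion αLΔT = 9.6e-6 · 11400 · 148 = 16.2 mm.
The walls engage after the gap closes; constrained expansion = 16.2 − 2.7 = 13.5 mm.
The walls impose strain ε = −(13.5)/11400 = -1.1840e-03; σ = Eε = 22700 · -1.1840e-03 = -26.88 MPa.
Wall reaction R = σ·A = -26.88·437.7 = -11760 N = -11.76 kN.

-11.8 kN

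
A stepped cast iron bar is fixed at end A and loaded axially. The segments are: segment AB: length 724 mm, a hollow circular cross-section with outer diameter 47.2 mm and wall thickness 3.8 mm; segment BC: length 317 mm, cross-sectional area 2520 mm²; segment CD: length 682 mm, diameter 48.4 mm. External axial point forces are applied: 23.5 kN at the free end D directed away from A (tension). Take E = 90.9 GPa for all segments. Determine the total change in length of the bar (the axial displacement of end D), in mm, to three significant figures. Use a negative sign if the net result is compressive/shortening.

Internal axial forces (sectioning from the free end, tension +): N_CD = 23.5 kN, N_BC = 23.5 kN, N_AB = 23.5 kN.
A_AB = 518.1 mm².
A_CD = 1840 mm².
δ_AB = 23500·724/(518.1·90900) = 0.3613 mm
δ_BC = 23500·317/(2520·90900) = 0.03252 mm
δ_CD = 23500·682/(1840·90900) = 0.09583 mm
δ = Σδ_i = 0.4896 mm.

0.490 mm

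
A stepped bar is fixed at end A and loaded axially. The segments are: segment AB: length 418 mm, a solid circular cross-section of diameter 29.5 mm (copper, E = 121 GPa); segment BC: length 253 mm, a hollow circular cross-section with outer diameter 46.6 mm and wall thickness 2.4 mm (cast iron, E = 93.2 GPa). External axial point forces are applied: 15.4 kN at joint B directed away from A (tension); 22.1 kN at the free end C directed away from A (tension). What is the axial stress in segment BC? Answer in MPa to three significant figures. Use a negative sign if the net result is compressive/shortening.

66.3 MPa

Internal axial forces (sectioning from the free end, tension +): N_BC = 22.1 kN, N_AB = 37.5 kN.
A_BC = 333.3 mm².
σ_BC = N_BC/A_BC = 22100/333.3 = 66.31 MPa.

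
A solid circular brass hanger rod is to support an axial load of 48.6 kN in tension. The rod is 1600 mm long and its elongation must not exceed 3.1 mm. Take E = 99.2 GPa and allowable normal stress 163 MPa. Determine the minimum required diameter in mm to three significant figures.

19.5 mm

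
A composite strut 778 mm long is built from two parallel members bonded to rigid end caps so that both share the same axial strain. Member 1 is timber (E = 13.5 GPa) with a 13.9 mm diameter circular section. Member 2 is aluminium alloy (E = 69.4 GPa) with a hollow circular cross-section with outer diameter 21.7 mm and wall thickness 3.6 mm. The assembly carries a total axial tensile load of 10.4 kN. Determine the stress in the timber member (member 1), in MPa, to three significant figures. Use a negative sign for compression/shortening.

8.64 MPa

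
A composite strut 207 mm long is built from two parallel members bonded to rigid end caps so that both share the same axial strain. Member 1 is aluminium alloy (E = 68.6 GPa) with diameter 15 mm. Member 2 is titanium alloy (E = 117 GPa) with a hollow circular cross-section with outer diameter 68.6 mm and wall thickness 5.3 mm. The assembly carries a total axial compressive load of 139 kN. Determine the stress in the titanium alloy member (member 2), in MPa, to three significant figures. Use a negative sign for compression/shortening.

-120 MPa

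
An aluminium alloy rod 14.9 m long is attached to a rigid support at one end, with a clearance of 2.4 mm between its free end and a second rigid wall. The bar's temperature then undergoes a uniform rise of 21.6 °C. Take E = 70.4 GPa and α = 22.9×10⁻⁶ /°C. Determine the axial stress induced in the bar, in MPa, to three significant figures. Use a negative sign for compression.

-23.5 MPa

Free thermal expansion αLΔT = 22.9e-6 · 14900 · 21.6 = 7.37 mm.
The walls engage after the gap closes; constrained expansion = 7.37 − 2.4 = 4.97 mm.
The walls impose strain ε = −(4.97)/14900 = -3.3357e-04; σ = Eε = 70400 · -3.3357e-04 = -23.48 MPa.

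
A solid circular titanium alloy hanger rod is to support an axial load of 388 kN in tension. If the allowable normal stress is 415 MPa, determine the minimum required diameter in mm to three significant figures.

Required area A ≥ P/σ_allow = 388000/415 = 934.9 mm².
For a solid circular section, d ≥ √(4A/π) = 34.5 mm.

34.5 mm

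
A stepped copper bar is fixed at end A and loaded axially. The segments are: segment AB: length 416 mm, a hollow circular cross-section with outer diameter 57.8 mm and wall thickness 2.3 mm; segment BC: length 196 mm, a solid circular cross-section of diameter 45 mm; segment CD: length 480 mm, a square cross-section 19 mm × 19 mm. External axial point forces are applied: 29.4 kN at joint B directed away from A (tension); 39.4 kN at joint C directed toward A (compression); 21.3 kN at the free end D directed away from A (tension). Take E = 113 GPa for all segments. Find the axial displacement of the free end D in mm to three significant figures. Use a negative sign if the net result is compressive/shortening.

0.335 mm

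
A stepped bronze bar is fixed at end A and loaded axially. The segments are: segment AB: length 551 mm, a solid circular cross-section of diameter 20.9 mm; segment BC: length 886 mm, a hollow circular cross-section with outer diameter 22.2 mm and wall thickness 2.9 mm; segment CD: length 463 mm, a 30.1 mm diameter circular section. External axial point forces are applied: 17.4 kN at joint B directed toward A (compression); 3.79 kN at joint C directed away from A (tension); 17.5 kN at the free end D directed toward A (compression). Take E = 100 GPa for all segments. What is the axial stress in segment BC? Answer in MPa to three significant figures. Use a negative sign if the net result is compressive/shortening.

-78.0 MPa

Internal axial forces (sectioning from the free end, tension +): N_CD = -17.5 kN, N_BC = -13.71 kN, N_AB = -31.11 kN.
A_BC = 175.8 mm².
σ_BC = N_BC/A_BC = -13710/175.8 = -77.97 MPa.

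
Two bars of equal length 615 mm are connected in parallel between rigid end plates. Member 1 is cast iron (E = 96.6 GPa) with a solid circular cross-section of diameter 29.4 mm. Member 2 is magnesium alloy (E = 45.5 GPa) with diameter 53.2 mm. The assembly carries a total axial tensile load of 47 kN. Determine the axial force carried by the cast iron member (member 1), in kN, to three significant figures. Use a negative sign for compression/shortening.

18.5 kN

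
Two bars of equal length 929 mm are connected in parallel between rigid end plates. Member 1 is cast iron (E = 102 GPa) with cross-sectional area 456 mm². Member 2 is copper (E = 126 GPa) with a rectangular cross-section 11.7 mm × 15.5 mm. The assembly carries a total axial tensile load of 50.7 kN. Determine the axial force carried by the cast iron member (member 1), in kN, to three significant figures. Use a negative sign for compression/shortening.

34.0 kN

A_2 = 181.3 mm².
Equal strain + equilibrium ⇒ each member carries load in proportion to AE: A₁E₁ = 46510000 N, A₂E₂ = 22850000 N, ΣAE = 69360000 N.
F₁ = P·A₁E₁/ΣAE = 50700·46510000/69360000 = 34000 N.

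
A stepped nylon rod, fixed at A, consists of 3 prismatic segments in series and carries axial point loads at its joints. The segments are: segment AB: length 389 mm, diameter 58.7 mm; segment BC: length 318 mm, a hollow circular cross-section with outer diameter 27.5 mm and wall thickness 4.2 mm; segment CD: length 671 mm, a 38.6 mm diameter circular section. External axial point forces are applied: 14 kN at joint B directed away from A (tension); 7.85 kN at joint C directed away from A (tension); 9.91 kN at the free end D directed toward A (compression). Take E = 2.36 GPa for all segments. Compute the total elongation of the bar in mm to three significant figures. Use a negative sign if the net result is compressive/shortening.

-2.58 mm

Internal axial forces (sectioning from the free end, tension +): N_CD = -9.91 kN, N_BC = -2.06 kN, N_AB = 11.94 kN.
A_AB = 2706 mm².
A_BC = 307.4 mm².
A_CD = 1170 mm².
δ_AB = 11940·389/(2706·2360) = 0.7272 mm
δ_BC = -2060·318/(307.4·2360) = -0.9029 mm
δ_CD = -9910·671/(1170·2360) = -2.408 mm
δ = Σδ_i = -2.583 mm.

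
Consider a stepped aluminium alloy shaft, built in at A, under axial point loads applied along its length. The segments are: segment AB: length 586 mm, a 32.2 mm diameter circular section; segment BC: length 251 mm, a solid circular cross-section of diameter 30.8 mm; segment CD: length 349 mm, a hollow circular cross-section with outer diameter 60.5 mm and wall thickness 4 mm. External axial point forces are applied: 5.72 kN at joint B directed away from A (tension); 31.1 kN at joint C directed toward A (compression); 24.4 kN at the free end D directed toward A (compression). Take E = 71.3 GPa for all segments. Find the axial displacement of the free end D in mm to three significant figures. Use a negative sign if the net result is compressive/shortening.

Internal axial forces (sectioning from the free end, tension +): N_CD = -24.4 kN, N_BC = -55.5 kN, N_AB = -49.78 kN.
A_AB = 814.3 mm².
A_BC = 745.1 mm².
A_CD = 710 mm².
δ_AB = -49780·586/(814.3·71300) = -0.5024 mm
δ_BC = -55500·251/(745.1·71300) = -0.2622 mm
δ_CD = -24400·349/(710·71300) = -0.1682 mm
δ = Σδ_i = -0.9329 mm.

-0.933 mm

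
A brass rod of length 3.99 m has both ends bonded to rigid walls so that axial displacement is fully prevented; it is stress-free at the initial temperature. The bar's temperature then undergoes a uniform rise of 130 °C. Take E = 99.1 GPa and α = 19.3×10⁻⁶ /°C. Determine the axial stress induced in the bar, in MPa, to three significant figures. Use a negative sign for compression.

Free thermal expansion αLΔT = 19.3e-6 · 3990 · 130 = 10.01 mm.
The walls impose strain ε = −(10.01)/3990 = -2.5090e-03; σ = Eε = 99100 · -2.5090e-03 = -248.6 MPa.

-249 MPa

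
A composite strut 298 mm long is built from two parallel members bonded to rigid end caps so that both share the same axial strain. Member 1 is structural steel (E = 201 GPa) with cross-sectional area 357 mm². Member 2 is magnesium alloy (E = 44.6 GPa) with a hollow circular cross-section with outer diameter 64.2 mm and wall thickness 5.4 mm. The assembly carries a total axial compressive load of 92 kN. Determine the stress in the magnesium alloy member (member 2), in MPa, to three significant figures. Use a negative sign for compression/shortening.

A_2 = 997.5 mm².
Equal strain + equilibrium ⇒ each member carries load in proportion to AE: A₁E₁ = 71760000 N, A₂E₂ = 44490000 N, ΣAE = 116200000 N.
σ₂ = P·E₂/ΣAE = -92000·44600/116200000 = -35.3 MPa.

-35.3 MPa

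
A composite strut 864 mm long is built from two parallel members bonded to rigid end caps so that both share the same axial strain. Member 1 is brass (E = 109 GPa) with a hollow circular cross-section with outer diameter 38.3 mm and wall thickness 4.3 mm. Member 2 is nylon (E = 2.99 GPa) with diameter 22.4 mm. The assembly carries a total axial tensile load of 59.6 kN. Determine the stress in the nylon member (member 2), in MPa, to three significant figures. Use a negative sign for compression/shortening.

A_1 = 459.3 mm².
A_2 = 394.1 mm².
Equal strain + equilibrium ⇒ each member carries load in proportion to AE: A₁E₁ = 50060000 N, A₂E₂ = 1178000 N, ΣAE = 51240000 N.
σ₂ = P·E₂/ΣAE = 59600·2990/51240000 = 3.478 MPa.

3.48 MPa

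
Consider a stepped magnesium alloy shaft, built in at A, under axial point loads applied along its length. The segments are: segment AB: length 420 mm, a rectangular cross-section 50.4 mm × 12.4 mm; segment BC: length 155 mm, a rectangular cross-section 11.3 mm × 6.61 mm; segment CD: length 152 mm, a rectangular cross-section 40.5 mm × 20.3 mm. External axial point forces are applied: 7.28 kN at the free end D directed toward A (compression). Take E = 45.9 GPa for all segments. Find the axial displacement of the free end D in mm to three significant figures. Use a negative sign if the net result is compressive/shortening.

-0.465 mm

Internal axial forces (sectioning from the free end, tension +): N_CD = -7.28 kN, N_BC = -7.28 kN, N_AB = -7.28 kN.
A_AB = 625 mm².
A_BC = 74.69 mm².
A_CD = 822.1 mm².
δ_AB = -7280·420/(625·45900) = -0.1066 mm
δ_BC = -7280·155/(74.69·45900) = -0.3291 mm
δ_CD = -7280·152/(822.1·45900) = -0.02932 mm
δ = Σδ_i = -0.465 mm.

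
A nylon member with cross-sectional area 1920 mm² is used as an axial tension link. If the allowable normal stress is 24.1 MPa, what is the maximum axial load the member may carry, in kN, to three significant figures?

46.3 kN

P_max = σ_allow · A = 24.1 · 1920 = 46270 N = 46.27 kN.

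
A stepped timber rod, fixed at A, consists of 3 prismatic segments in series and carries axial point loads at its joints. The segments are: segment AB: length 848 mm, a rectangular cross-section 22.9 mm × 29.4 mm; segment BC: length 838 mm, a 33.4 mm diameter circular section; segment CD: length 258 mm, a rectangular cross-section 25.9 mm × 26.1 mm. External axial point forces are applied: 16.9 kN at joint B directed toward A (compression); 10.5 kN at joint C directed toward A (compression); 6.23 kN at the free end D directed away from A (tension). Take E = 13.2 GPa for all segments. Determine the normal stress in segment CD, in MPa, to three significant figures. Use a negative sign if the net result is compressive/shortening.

Internal axial forces (sectioning from the free end, tension +): N_CD = 6.23 kN, N_BC = -4.27 kN, N_AB = -21.17 kN.
A_CD = 676 mm².
σ_CD = N_CD/A_CD = 6230/676 = 9.216 MPa.

9.22 MPa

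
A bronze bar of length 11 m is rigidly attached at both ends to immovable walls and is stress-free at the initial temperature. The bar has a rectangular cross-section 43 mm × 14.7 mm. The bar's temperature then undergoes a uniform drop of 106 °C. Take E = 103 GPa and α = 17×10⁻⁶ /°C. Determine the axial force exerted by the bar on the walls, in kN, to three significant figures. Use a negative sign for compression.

117 kN

Free thermal expansion αLΔT = 17e-6 · 11000 · -106 = -19.82 mm.
The walls impose strain ε = −(-19.82)/11000 = 1.8020e-03; σ = Eε = 103000 · 1.8020e-03 = 185.6 MPa.
Wall reaction R = σ·A = 185.6·632.1 = 117300 N = 117.3 kN.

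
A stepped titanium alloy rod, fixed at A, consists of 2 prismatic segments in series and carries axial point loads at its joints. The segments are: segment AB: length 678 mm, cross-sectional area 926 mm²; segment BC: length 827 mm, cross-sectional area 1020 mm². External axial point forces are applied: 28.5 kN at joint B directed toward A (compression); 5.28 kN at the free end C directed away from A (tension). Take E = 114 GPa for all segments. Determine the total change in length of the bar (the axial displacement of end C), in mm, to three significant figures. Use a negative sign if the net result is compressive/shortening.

-0.112 mm

Internal axial forces (sectioning from the free end, tension +): N_BC = 5.28 kN, N_AB = -23.22 kN.
δ_AB = -23220·678/(926·114000) = -0.1491 mm
δ_BC = 5280·827/(1020·114000) = 0.03755 mm
δ = Σδ_i = -0.1116 mm.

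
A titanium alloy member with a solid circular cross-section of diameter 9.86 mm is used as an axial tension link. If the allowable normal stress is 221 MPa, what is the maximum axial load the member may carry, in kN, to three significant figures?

16.9 kN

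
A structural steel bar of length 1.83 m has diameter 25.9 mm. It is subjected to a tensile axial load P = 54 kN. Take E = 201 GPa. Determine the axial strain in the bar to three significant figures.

5.10e-04

A = 526.9 mm².
σ = N/A = 102.5 MPa; ε = σ/E = 102.5/201000 = 5.099e-04.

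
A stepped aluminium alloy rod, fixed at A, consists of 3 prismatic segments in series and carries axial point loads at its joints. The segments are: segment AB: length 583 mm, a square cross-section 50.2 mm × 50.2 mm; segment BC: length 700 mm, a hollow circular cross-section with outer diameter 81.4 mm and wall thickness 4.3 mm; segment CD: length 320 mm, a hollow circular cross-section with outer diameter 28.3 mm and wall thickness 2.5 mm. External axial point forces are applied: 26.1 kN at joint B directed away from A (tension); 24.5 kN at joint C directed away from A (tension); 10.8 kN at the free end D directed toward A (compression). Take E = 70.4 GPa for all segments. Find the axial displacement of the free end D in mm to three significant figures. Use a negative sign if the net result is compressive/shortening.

Internal axial forces (sectioning from the free end, tension +): N_CD = -10.8 kN, N_BC = 13.7 kN, N_AB = 39.8 kN.
A_AB = 2520 mm².
A_BC = 1042 mm².
A_CD = 202.6 mm².
δ_AB = 39800·583/(2520·70400) = 0.1308 mm
δ_BC = 13700·700/(1042·70400) = 0.1308 mm
δ_CD = -10800·320/(202.6·70400) = -0.2423 mm
δ = Σδ_i = 0.01931 mm.

0.0193 mm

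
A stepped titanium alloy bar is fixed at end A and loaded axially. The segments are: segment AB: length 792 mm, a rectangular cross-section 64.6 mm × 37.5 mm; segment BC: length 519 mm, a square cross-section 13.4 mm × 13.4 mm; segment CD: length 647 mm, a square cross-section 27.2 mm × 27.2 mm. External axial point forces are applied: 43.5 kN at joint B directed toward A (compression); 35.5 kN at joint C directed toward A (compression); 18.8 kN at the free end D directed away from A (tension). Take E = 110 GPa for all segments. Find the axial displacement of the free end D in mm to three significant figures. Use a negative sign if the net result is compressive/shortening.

Internal axial forces (sectioning from the free end, tension +): N_CD = 18.8 kN, N_BC = -16.7 kN, N_AB = -60.2 kN.
A_AB = 2422 mm².
A_BC = 179.6 mm².
A_CD = 739.8 mm².
δ_AB = -60200·792/(2422·110000) = -0.1789 mm
δ_BC = -16700·519/(179.6·110000) = -0.4388 mm
δ_CD = 18800·647/(739.8·110000) = 0.1495 mm
δ = Σδ_i = -0.4683 mm.

-0.468 mm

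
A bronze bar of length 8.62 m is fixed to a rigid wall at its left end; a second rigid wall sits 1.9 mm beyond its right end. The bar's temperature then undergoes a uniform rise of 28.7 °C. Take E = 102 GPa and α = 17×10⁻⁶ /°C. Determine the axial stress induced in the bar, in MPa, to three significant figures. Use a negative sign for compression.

Free thermal expansion αLΔT = 17e-6 · 8620 · 28.7 = 4.206 mm.
The walls engage after the gap closes; constrained expansion = 4.206 − 1.9 = 2.306 mm.
The walls impose strain ε = −(2.306)/8620 = -2.6748e-04; σ = Eε = 102000 · -2.6748e-04 = -27.28 MPa.

-27.3 MPa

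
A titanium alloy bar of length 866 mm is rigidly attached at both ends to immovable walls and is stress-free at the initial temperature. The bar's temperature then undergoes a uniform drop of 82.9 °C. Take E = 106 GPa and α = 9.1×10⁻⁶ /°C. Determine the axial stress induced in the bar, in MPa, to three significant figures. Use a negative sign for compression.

Free thermal expansion αLΔT = 9.1e-6 · 866 · -82.9 = -0.6533 mm.
The walls impose strain ε = −(-0.6533)/866 = 7.5439e-04; σ = Eε = 106000 · 7.5439e-04 = 79.97 MPa.

80.0 MPa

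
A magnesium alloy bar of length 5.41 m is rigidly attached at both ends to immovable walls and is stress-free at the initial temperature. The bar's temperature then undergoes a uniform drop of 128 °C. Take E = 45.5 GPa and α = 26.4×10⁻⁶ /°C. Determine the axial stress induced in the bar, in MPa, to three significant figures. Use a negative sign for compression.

154 MPa

Free thermal expansion αLΔT = 26.4e-6 · 5410 · -128 = -18.28 mm.
The walls impose strain ε = −(-18.28)/5410 = 3.3792e-03; σ = Eε = 45500 · 3.3792e-03 = 153.8 MPa.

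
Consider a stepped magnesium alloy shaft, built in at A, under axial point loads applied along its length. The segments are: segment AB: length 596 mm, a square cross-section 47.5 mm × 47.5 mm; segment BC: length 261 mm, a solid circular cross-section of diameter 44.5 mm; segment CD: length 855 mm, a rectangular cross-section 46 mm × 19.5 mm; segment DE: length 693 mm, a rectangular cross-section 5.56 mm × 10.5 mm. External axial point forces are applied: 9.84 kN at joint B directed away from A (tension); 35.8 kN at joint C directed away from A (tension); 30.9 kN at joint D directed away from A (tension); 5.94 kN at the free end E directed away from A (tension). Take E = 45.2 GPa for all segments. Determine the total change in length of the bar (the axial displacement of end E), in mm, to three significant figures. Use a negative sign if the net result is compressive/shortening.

3.09 mm

Internal axial forces (sectioning from the free end, tension +): N_DE = 5.94 kN, N_CD = 36.84 kN, N_BC = 72.64 kN, N_AB = 82.48 kN.
A_AB = 2256 mm².
A_BC = 1555 mm².
A_CD = 897 mm².
A_DE = 58.38 mm².
δ_AB = 82480·596/(2256·45200) = 0.482 mm
δ_BC = 72640·261/(1555·45200) = 0.2697 mm
δ_CD = 36840·855/(897·45200) = 0.7769 mm
δ_DE = 5940·693/(58.38·45200) = 1.56 mm
δ = Σδ_i = 3.089 mm.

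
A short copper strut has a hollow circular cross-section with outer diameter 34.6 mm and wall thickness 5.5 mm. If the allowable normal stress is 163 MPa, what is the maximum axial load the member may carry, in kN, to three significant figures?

82.0 kN

A = 502.8 mm².
P_max = σ_allow · A = 163 · 502.8 = 81960 N = 81.96 kN.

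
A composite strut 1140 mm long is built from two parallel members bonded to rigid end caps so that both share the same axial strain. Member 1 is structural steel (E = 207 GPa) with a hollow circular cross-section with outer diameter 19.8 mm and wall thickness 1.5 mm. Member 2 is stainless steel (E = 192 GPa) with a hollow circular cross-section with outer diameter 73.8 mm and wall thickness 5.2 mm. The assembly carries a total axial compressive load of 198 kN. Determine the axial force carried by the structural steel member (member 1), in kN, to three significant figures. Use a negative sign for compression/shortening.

-15.2 kN

A_1 = 86.24 mm².
A_2 = 1121 mm².
Equal strain + equilibrium ⇒ each member carries load in proportion to AE: A₁E₁ = 17850000 N, A₂E₂ = 215200000 N, ΣAE = 233000000 N.
F₁ = P·A₁E₁/ΣAE = -198000·17850000/233000000 = -15170 N.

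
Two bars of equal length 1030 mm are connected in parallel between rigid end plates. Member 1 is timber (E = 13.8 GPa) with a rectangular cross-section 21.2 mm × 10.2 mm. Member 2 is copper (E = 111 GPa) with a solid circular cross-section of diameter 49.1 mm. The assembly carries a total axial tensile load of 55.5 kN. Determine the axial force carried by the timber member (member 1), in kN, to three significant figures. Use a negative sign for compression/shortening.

0.777 kN

A_1 = 216.2 mm².
A_2 = 1893 mm².
Equal strain + equilibrium ⇒ each member carries load in proportion to AE: A₁E₁ = 2984000 N, A₂E₂ = 210200000 N, ΣAE = 213200000 N.
F₁ = P·A₁E₁/ΣAE = 55500·2984000/213200000 = 777 N.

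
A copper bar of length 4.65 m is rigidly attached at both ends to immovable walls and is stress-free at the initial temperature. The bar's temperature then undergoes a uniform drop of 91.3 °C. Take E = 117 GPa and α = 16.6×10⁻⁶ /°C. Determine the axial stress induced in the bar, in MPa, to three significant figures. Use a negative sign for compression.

Free thermal expansion αLΔT = 16.6e-6 · 4650 · -91.3 = -7.047 mm.
The walls impose strain ε = −(-7.047)/4650 = 1.5156e-03; σ = Eε = 117000 · 1.5156e-03 = 177.3 MPa.

177 MPa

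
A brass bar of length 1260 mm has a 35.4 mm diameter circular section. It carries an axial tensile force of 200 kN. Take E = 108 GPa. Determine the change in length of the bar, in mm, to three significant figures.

2.37 mm

A = 984.2 mm².
δ_mech = NL/(AE) = 200000·1260/(984.2·108000) = 2.371 mm.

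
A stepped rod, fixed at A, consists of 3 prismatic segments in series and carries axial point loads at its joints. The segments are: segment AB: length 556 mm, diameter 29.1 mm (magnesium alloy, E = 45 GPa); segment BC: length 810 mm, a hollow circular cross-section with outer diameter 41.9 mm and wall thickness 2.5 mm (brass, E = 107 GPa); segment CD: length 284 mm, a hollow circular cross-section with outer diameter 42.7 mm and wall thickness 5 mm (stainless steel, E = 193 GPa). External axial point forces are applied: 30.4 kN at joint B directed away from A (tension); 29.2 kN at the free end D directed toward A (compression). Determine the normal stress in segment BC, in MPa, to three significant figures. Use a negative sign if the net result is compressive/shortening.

-94.4 MPa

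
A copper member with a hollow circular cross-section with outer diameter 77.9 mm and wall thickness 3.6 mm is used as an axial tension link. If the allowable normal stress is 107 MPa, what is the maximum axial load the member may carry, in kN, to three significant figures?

89.9 kN

A = 840.3 mm².
P_max = σ_allow · A = 107 · 840.3 = 89910 N = 89.91 kN.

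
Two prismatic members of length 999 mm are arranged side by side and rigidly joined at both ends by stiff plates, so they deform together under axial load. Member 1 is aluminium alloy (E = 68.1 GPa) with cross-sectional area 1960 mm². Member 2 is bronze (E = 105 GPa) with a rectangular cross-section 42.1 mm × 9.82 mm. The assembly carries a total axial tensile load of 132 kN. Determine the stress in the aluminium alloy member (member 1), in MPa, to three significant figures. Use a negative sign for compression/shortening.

50.8 MPa

A_2 = 413.4 mm².
Equal strain + equilibrium ⇒ each member carries load in proportion to AE: A₁E₁ = 133500000 N, A₂E₂ = 43410000 N, ΣAE = 176900000 N.
σ₁ = P·E₁/ΣAE = 132000·68100/176900000 = 50.82 MPa.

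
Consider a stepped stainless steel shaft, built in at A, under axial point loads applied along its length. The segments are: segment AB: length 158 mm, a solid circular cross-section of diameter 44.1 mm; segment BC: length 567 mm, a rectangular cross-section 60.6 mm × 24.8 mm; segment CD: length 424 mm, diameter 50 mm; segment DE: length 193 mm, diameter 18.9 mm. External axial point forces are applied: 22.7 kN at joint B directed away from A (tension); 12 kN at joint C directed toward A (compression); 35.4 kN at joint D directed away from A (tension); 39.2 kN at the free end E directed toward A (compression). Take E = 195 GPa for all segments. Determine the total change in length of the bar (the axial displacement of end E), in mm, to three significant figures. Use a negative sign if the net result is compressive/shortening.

-0.169 mm

Internal axial forces (sectioning from the free end, tension +): N_DE = -39.2 kN, N_CD = -3.8 kN, N_BC = -15.8 kN, N_AB = 6.9 kN.
A_AB = 1527 mm².
A_BC = 1503 mm².
A_CD = 1963 mm².
A_DE = 280.6 mm².
δ_AB = 6900·158/(1527·195000) = 0.00366 mm
δ_BC = -15800·567/(1503·195000) = -0.03057 mm
δ_CD = -3800·424/(1963·195000) = -0.004208 mm
δ_DE = -39200·193/(280.6·195000) = -0.1383 mm
δ = Σδ_i = -0.1694 mm.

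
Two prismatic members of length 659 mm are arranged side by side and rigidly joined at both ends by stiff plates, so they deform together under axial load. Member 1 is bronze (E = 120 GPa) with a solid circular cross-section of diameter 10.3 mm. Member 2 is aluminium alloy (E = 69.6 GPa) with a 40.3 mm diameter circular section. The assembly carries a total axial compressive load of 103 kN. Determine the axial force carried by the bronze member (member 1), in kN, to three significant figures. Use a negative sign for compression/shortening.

-10.4 kN

A_1 = 83.32 mm².
A_2 = 1276 mm².
Equal strain + equilibrium ⇒ each member carries load in proportion to AE: A₁E₁ = 9999000 N, A₂E₂ = 88780000 N, ΣAE = 98780000 N.
F₁ = P·A₁E₁/ΣAE = -103000·9999000/98780000 = -10430 N.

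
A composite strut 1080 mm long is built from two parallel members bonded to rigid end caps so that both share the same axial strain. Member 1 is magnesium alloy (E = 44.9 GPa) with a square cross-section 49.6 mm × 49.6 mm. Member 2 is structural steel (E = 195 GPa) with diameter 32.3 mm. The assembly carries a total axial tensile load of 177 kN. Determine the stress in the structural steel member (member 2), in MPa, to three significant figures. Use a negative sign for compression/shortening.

A_1 = 2460 mm².
A_2 = 819.4 mm².
Equal strain + equilibrium ⇒ each member carries load in proportion to AE: A₁E₁ = 110500000 N, A₂E₂ = 159800000 N, ΣAE = 270200000 N.
σ₂ = P·E₂/ΣAE = 177000·195000/270200000 = 127.7 MPa.

128 MPa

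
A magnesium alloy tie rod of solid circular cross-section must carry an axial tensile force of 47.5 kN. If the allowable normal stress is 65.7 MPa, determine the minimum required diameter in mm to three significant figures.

30.3 mm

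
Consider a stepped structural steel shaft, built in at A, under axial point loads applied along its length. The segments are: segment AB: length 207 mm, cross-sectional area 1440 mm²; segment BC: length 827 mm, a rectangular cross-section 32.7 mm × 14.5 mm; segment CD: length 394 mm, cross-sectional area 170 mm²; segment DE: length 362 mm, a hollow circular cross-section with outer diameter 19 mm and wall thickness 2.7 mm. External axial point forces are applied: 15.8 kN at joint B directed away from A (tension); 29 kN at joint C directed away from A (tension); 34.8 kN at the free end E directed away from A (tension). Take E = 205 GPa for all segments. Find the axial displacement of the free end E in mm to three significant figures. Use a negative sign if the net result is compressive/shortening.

1.44 mm

Internal axial forces (sectioning from the free end, tension +): N_DE = 34.8 kN, N_CD = 34.8 kN, N_BC = 63.8 kN, N_AB = 79.6 kN.
A_BC = 474.2 mm².
A_DE = 138.3 mm².
δ_AB = 79600·207/(1440·205000) = 0.05582 mm
δ_BC = 63800·827/(474.2·205000) = 0.5428 mm
δ_CD = 34800·394/(170·205000) = 0.3934 mm
δ_DE = 34800·362/(138.3·205000) = 0.4445 mm
δ = Σδ_i = 1.437 mm.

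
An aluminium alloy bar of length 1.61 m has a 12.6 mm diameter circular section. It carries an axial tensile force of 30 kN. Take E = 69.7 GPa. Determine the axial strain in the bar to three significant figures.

A = 124.7 mm².
σ = N/A = 240.6 MPa; ε = σ/E = 240.6/69700 = 3.452e-03.

0.00345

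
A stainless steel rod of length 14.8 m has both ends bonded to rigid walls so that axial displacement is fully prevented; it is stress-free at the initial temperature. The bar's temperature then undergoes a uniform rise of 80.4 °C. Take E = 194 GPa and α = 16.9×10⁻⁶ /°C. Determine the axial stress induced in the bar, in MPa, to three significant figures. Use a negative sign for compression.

Free thermal expansion αLΔT = 16.9e-6 · 14800 · 80.4 = 20.11 mm.
The walls impose strain ε = −(20.11)/14800 = -1.3588e-03; σ = Eε = 194000 · -1.3588e-03 = -263.6 MPa.

-264 MPa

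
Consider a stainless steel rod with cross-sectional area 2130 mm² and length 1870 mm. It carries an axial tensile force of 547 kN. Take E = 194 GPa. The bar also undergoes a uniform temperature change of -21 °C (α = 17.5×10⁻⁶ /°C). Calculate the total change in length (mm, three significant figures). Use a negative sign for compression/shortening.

1.79 mm

δ_mech = NL/(AE) = 547000·1870/(2130·194000) = 2.475 mm.
δ_thermal = αLΔT = 17.5e-6·1870·-21 = -0.6872 mm.
δ = δ_mech + δ_thermal = 1.788 mm.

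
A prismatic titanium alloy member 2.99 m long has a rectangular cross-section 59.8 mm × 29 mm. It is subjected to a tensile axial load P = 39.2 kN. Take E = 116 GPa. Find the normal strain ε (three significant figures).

1.95e-04

A = 1734 mm².
σ = N/A = 22.6 MPa; ε = σ/E = 22.6/116000 = 1.949e-04.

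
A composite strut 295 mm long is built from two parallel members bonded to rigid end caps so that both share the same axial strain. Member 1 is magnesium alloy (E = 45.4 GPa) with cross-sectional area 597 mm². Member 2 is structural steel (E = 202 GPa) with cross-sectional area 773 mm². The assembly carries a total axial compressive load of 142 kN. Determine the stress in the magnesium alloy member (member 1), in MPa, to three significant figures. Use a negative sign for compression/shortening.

-35.2 MPa

Equal strain + equilibrium ⇒ each member carries load in proportion to AE: A₁E₁ = 27100000 N, A₂E₂ = 156100000 N, ΣAE = 183200000 N.
σ₁ = P·E₁/ΣAE = -142000·45400/183200000 = -35.18 MPa.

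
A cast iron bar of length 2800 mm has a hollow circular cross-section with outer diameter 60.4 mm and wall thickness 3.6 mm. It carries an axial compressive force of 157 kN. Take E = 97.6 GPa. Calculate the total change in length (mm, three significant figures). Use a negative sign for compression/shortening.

-7.01 mm

A = 642.4 mm².
δ_mech = NL/(AE) = -157000·2800/(642.4·97600) = -7.011 mm.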